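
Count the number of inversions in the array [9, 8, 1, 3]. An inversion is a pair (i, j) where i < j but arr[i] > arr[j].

Finding inversions in [9, 8, 1, 3]:

(0, 1): arr[0]=9 > arr[1]=8
(0, 2): arr[0]=9 > arr[2]=1
(0, 3): arr[0]=9 > arr[3]=3
(1, 2): arr[1]=8 > arr[2]=1
(1, 3): arr[1]=8 > arr[3]=3

Total inversions: 5

The array has 5 inversion(s): (0,1), (0,2), (0,3), (1,2), (1,3). Each pair (i,j) satisfies i < j and arr[i] > arr[j].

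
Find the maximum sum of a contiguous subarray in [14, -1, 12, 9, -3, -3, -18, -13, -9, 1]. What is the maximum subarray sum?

Using Kadane's algorithm on [14, -1, 12, 9, -3, -3, -18, -13, -9, 1]:

Scanning through the array:
Position 1 (value -1): max_ending_here = 13, max_so_far = 14
Position 2 (value 12): max_ending_here = 25, max_so_far = 25
Position 3 (value 9): max_ending_here = 34, max_so_far = 34
Position 4 (value -3): max_ending_here = 31, max_so_far = 34
Position 5 (value -3): max_ending_here = 28, max_so_far = 34
Position 6 (value -18): max_ending_here = 10, max_so_far = 34
Position 7 (value -13): max_ending_here = -3, max_so_far = 34
Position 8 (value -9): max_ending_here = -9, max_so_far = 34
Position 9 (value 1): max_ending_here = 1, max_so_far = 34

Maximum subarray: [14, -1, 12, 9]
Maximum sum: 34

The maximum subarray is [14, -1, 12, 9] with sum 34. This subarray runs from index 0 to index 3.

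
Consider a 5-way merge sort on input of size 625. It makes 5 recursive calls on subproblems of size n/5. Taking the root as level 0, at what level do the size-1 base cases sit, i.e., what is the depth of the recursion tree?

For divide and conquer with division factor 5:

Problem sizes at each level:
Level 0: 625
Level 1: 125
Level 2: 25
Level 3: 5
Level 4: 1

The root is level 0 and the size-1 base case is level 4 (the tree spans levels 0 through 4, i.e. 5 levels counting the root), so the depth is the number of divisions: log_5(625) = 4

The recursion tree depth is log_5(625) = 4. At each level, the problem size is divided by 5, so it takes 4 divisions to reduce to a base case of size 1. The algorithm makes 5 recursive calls at each level.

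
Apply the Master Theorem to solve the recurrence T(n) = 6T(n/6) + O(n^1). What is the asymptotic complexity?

Master Theorem for T(n) = 6T(n/6) + O(n^1):

a = 6, b = 6, c = 1
log_b(a) = log_6(6) = 1.0000

Case 2: c = 1 = log_6(6) = 1.0000
T(n) = O(n^1 log n) = O(n log n)

For T(n) = 6T(n/6) + O(n^1): log_6(6) = 1.0000. This is Case 2 of the Master Theorem (c = log_b(a), equal work at all levels), giving O(n log n).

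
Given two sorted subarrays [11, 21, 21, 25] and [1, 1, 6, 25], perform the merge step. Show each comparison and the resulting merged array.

Merging process:

Compare 11 vs 1: take 1 from right. Merged: [1]
Compare 11 vs 1: take 1 from right. Merged: [1, 1]
Compare 11 vs 6: take 6 from right. Merged: [1, 1, 6]
Compare 11 vs 25: take 11 from left. Merged: [1, 1, 6, 11]
Compare 21 vs 25: take 21 from left. Merged: [1, 1, 6, 11, 21]
Compare 21 vs 25: take 21 from left. Merged: [1, 1, 6, 11, 21, 21]
Compare 25 vs 25: take 25 from left. Merged: [1, 1, 6, 11, 21, 21, 25]
Append remaining from right: [25]. Merged: [1, 1, 6, 11, 21, 21, 25, 25]

Final merged array: [1, 1, 6, 11, 21, 21, 25, 25]
Total comparisons: 7

The merged array is [1, 1, 6, 11, 21, 21, 25, 25], requiring 7 comparisons. The merge step runs in O(n) time where n is the total number of elements.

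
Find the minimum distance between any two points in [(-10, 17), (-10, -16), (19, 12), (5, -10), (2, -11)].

Computing all pairwise distances among 5 points:

d((-10, 17), (-10, -16)) = 33.0
d((-10, 17), (19, 12)) = 29.4279
d((-10, 17), (5, -10)) = 30.8869
d((-10, 17), (2, -11)) = 30.4631
d((-10, -16), (19, 12)) = 40.3113
d((-10, -16), (5, -10)) = 16.1555
d((-10, -16), (2, -11)) = 13.0
d((19, 12), (5, -10)) = 26.0768
d((19, 12), (2, -11)) = 28.6007
d((5, -10), (2, -11)) = 3.1623 <-- minimum

Closest pair: (5, -10) and (2, -11) with distance 3.1623

The closest pair is (5, -10) and (2, -11) with Euclidean distance 3.1623. For 5 points, brute-force pairwise comparison is shown above. For large n, the divide-and-conquer algorithm (sort by x, recurse on halves, check the dividing strip) achieves O(n log n).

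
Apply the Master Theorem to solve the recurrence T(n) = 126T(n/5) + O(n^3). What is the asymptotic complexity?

Master Theorem for T(n) = 126T(n/5) + O(n^3):

a = 126, b = 5, c = 3
log_b(a) = log_5(126) = 3.0050

Case 1: c = 3 < log_5(126) = 3.0050
T(n) = O(n^(log_5 126))

For T(n) = 126T(n/5) + O(n^3): log_5(126) = 3.0050. This is Case 1 of the Master Theorem (c < log_b(a), work dominated by leaves), giving O(n^(log_5 126)).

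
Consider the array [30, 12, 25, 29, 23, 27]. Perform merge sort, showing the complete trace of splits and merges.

Merge sort trace:

Split: [30, 12, 25, 29, 23, 27] -> [30, 12, 25] and [29, 23, 27]
  Split: [30, 12, 25] -> [30] and [12, 25]
    Split: [12, 25] -> [12] and [25]
    Merge: [12] + [25] -> [12, 25]
  Merge: [30] + [12, 25] -> [12, 25, 30]
  Split: [29, 23, 27] -> [29] and [23, 27]
    Split: [23, 27] -> [23] and [27]
    Merge: [23] + [27] -> [23, 27]
  Merge: [29] + [23, 27] -> [23, 27, 29]
Merge: [12, 25, 30] + [23, 27, 29] -> [12, 23, 25, 27, 29, 30]

Final sorted array: [12, 23, 25, 27, 29, 30]

The merge sort proceeds by recursively splitting the array and merging sorted halves.
After all merges, the sorted array is [12, 23, 25, 27, 29, 30].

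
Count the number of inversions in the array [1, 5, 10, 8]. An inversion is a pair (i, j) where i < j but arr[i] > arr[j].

Finding inversions in [1, 5, 10, 8]:

(2, 3): arr[2]=10 > arr[3]=8

Total inversions: 1

The array has 1 inversion(s): (2,3). Each pair (i,j) satisfies i < j and arr[i] > arr[j].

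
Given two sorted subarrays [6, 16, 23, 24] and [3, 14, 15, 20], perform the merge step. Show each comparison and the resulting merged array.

Merging process:

Compare 6 vs 3: take 3 from right. Merged: [3]
Compare 6 vs 14: take 6 from left. Merged: [3, 6]
Compare 16 vs 14: take 14 from right. Merged: [3, 6, 14]
Compare 16 vs 15: take 15 from right. Merged: [3, 6, 14, 15]
Compare 16 vs 20: take 16 from left. Merged: [3, 6, 14, 15, 16]
Compare 23 vs 20: take 20 from right. Merged: [3, 6, 14, 15, 16, 20]
Append remaining from left: [23, 24]. Merged: [3, 6, 14, 15, 16, 20, 23, 24]

Final merged array: [3, 6, 14, 15, 16, 20, 23, 24]
Total comparisons: 6

The merged array is [3, 6, 14, 15, 16, 20, 23, 24], requiring 6 comparisons. The merge step runs in O(n) time where n is the total number of elements.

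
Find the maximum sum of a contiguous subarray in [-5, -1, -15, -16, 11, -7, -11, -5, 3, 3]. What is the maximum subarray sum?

Using Kadane's algorithm on [-5, -1, -15, -16, 11, -7, -11, -5, 3, 3]:

Scanning through the array:
Position 1 (value -1): max_ending_here = -1, max_so_far = -1
Position 2 (value -15): max_ending_here = -15, max_so_far = -1
Position 3 (value -16): max_ending_here = -16, max_so_far = -1
Position 4 (value 11): max_ending_here = 11, max_so_far = 11
Position 5 (value -7): max_ending_here = 4, max_so_far = 11
Position 6 (value -11): max_ending_here = -7, max_so_far = 11
Position 7 (value -5): max_ending_here = -5, max_so_far = 11
Position 8 (value 3): max_ending_here = 3, max_so_far = 11
Position 9 (value 3): max_ending_here = 6, max_so_far = 11

Maximum subarray: [11]
Maximum sum: 11

The maximum subarray is [11] with sum 11. This subarray runs from index 4 to index 4.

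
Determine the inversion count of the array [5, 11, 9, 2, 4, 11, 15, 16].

Finding inversions in [5, 11, 9, 2, 4, 11, 15, 16]:

(0, 3): arr[0]=5 > arr[3]=2
(0, 4): arr[0]=5 > arr[4]=4
(1, 2): arr[1]=11 > arr[2]=9
(1, 3): arr[1]=11 > arr[3]=2
(1, 4): arr[1]=11 > arr[4]=4
(2, 3): arr[2]=9 > arr[3]=2
(2, 4): arr[2]=9 > arr[4]=4

Total inversions: 7

The array has 7 inversion(s): (0,3), (0,4), (1,2), (1,3), (1,4), (2,3), (2,4). Each pair (i,j) satisfies i < j and arr[i] > arr[j].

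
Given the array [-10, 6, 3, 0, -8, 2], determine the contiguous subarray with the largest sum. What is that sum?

Using Kadane's algorithm on [-10, 6, 3, 0, -8, 2]:

Scanning through the array:
Position 1 (value 6): max_ending_here = 6, max_so_far = 6
Position 2 (value 3): max_ending_here = 9, max_so_far = 9
Position 3 (value 0): max_ending_here = 9, max_so_far = 9
Position 4 (value -8): max_ending_here = 1, max_so_far = 9
Position 5 (value 2): max_ending_here = 3, max_so_far = 9

Maximum subarray: [6, 3]
Maximum sum: 9

The maximum subarray is [6, 3] with sum 9. This subarray runs from index 1 to index 2.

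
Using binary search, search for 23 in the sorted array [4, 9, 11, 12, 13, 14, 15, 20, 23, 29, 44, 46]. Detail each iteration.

Binary search for 23 in [4, 9, 11, 12, 13, 14, 15, 20, 23, 29, 44, 46]:

lo=0, hi=11, mid=5, arr[mid]=14 -> 14 < 23, search right half
lo=6, hi=11, mid=8, arr[mid]=23 -> Found target at index 8!

Binary search finds 23 at index 8 after 2 comparisons. The search repeatedly halves the search space by comparing with the middle element.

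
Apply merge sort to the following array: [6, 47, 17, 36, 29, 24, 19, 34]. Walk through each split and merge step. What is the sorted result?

Merge sort trace:

Split: [6, 47, 17, 36, 29, 24, 19, 34] -> [6, 47, 17, 36] and [29, 24, 19, 34]
  Split: [6, 47, 17, 36] -> [6, 47] and [17, 36]
    Split: [6, 47] -> [6] and [47]
    Merge: [6] + [47] -> [6, 47]
    Split: [17, 36] -> [17] and [36]
    Merge: [17] + [36] -> [17, 36]
  Merge: [6, 47] + [17, 36] -> [6, 17, 36, 47]
  Split: [29, 24, 19, 34] -> [29, 24] and [19, 34]
    Split: [29, 24] -> [29] and [24]
    Merge: [29] + [24] -> [24, 29]
    Split: [19, 34] -> [19] and [34]
    Merge: [19] + [34] -> [19, 34]
  Merge: [24, 29] + [19, 34] -> [19, 24, 29, 34]
Merge: [6, 17, 36, 47] + [19, 24, 29, 34] -> [6, 17, 19, 24, 29, 34, 36, 47]

Final sorted array: [6, 17, 19, 24, 29, 34, 36, 47]

The merge sort proceeds by recursively splitting the array and merging sorted halves.
After all merges, the sorted array is [6, 17, 19, 24, 29, 34, 36, 47].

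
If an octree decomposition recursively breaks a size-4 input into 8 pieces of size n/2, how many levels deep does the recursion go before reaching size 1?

For divide and conquer with division factor 2:

Problem sizes at each level:
Level 0: 4
Level 1: 2
Level 2: 1

The root is level 0 and the size-1 base case is level 2 (the tree spans levels 0 through 2, i.e. 3 levels counting the root), so the depth is the number of divisions: log_2(4) = 2

The recursion tree depth is log_2(4) = 2. At each level, the problem size is divided by 2, so it takes 2 divisions to reduce to a base case of size 1. The algorithm makes 8 recursive calls at each level.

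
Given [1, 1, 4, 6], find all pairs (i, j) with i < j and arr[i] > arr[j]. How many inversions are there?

Finding inversions in [1, 1, 4, 6]:


Total inversions: 0

The array has 0 inversions. It is already sorted.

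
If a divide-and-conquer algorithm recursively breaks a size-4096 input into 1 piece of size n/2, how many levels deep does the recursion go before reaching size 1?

For divide and conquer with division factor 2:

Problem sizes at each level:
Level 0: 4096
Level 1: 2048
Level 2: 1024
Level 3: 512
Level 4: 256
Level 5: 128
Level 6: 64
Level 7: 32
Level 8: 16
Level 9: 8
Level 10: 4
Level 11: 2
Level 12: 1

The root is level 0 and the size-1 base case is level 12 (the tree spans levels 0 through 12, i.e. 13 levels counting the root), so the depth is the number of divisions: log_2(4096) = 12

The recursion tree depth is log_2(4096) = 12. At each level, the problem size is divided by 2, so it takes 12 divisions to reduce to a base case of size 1. The algorithm makes 1 recursive call at each level.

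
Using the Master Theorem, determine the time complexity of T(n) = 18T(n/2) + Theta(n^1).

Master Theorem for T(n) = 18T(n/2) + O(n^1):

a = 18, b = 2, c = 1
log_b(a) = log_2(18) = 4.1699

Case 1: c = 1 < log_2(18) = 4.1699
T(n) = O(n^(log_2 18))

For T(n) = 18T(n/2) + O(n^1): log_2(18) = 4.1699. This is Case 1 of the Master Theorem (c < log_b(a), work dominated by leaves), giving O(n^(log_2 18)).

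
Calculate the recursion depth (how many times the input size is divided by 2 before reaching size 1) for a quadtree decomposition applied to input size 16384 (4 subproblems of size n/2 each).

For divide and conquer with division factor 2:

Problem sizes at each level:
Level 0: 16384
Level 1: 8192
Level 2: 4096
Level 3: 2048
Level 4: 1024
Level 5: 512
Level 6: 256
Level 7: 128
Level 8: 64
Level 9: 32
Level 10: 16
Level 11: 8
Level 12: 4
Level 13: 2
Level 14: 1

The root is level 0 and the size-1 base case is level 14 (the tree spans levels 0 through 14, i.e. 15 levels counting the root), so the depth is the number of divisions: log_2(16384) = 14

The recursion tree depth is log_2(16384) = 14. At each level, the problem size is divided by 2, so it takes 14 divisions to reduce to a base case of size 1. The algorithm makes 4 recursive calls at each level.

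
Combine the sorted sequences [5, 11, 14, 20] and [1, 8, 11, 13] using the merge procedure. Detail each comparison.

Merging process:

Compare 5 vs 1: take 1 from right. Merged: [1]
Compare 5 vs 8: take 5 from left. Merged: [1, 5]
Compare 11 vs 8: take 8 from right. Merged: [1, 5, 8]
Compare 11 vs 11: take 11 from left. Merged: [1, 5, 8, 11]
Compare 14 vs 11: take 11 from right. Merged: [1, 5, 8, 11, 11]
Compare 14 vs 13: take 13 from right. Merged: [1, 5, 8, 11, 11, 13]
Append remaining from left: [14, 20]. Merged: [1, 5, 8, 11, 11, 13, 14, 20]

Final merged array: [1, 5, 8, 11, 11, 13, 14, 20]
Total comparisons: 6

The merged array is [1, 5, 8, 11, 11, 13, 14, 20], requiring 6 comparisons. The merge step runs in O(n) time where n is the total number of elements.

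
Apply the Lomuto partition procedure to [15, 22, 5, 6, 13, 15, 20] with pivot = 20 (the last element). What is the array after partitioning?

Lomuto partition with pivot = 20:

Initial array: [15, 22, 5, 6, 13, 15, 20]

arr[0]=15 <= 20: swap with position 0, array becomes [15, 22, 5, 6, 13, 15, 20]
arr[1]=22 > 20: no swap
arr[2]=5 <= 20: swap with position 1, array becomes [15, 5, 22, 6, 13, 15, 20]
arr[3]=6 <= 20: swap with position 2, array becomes [15, 5, 6, 22, 13, 15, 20]
arr[4]=13 <= 20: swap with position 3, array becomes [15, 5, 6, 13, 22, 15, 20]
arr[5]=15 <= 20: swap with position 4, array becomes [15, 5, 6, 13, 15, 22, 20]

Place pivot at position 5: [15, 5, 6, 13, 15, 20, 22]
Pivot position: 5

After partitioning with pivot 20, the array becomes [15, 5, 6, 13, 15, 20, 22]. The pivot is placed at index 5. All elements to the left of the pivot are <= 20, and all elements to the right are > 20.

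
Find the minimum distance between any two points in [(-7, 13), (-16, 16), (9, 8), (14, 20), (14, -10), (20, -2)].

Computing all pairwise distances among 6 points:

d((-7, 13), (-16, 16)) = 9.4868 <-- minimum
d((-7, 13), (9, 8)) = 16.7631
d((-7, 13), (14, 20)) = 22.1359
d((-7, 13), (14, -10)) = 31.1448
d((-7, 13), (20, -2)) = 30.8869
d((-16, 16), (9, 8)) = 26.2488
d((-16, 16), (14, 20)) = 30.2655
d((-16, 16), (14, -10)) = 39.6989
d((-16, 16), (20, -2)) = 40.2492
d((9, 8), (14, 20)) = 13.0
d((9, 8), (14, -10)) = 18.6815
d((9, 8), (20, -2)) = 14.8661
d((14, 20), (14, -10)) = 30.0
d((14, 20), (20, -2)) = 22.8035
d((14, -10), (20, -2)) = 10.0

Closest pair: (-7, 13) and (-16, 16) with distance 9.4868

The closest pair is (-7, 13) and (-16, 16) with Euclidean distance 9.4868. For 6 points, brute-force pairwise comparison is shown above. For large n, the divide-and-conquer algorithm (sort by x, recurse on halves, check the dividing strip) achieves O(n log n).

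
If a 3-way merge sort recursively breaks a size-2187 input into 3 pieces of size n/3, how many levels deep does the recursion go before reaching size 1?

For divide and conquer with division factor 3:

Problem sizes at each level:
Level 0: 2187
Level 1: 729
Level 2: 243
Level 3: 81
Level 4: 27
Level 5: 9
Level 6: 3
Level 7: 1

The root is level 0 and the size-1 base case is level 7 (the tree spans levels 0 through 7, i.e. 8 levels counting the root), so the depth is the number of divisions: log_3(2187) = 7

The recursion tree depth is log_3(2187) = 7. At each level, the problem size is divided by 3, so it takes 7 divisions to reduce to a base case of size 1. The algorithm makes 3 recursive calls at each level.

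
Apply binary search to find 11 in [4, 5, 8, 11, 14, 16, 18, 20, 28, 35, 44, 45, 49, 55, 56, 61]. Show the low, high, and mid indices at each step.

Binary search for 11 in [4, 5, 8, 11, 14, 16, 18, 20, 28, 35, 44, 45, 49, 55, 56, 61]:

lo=0, hi=15, mid=7, arr[mid]=20 -> 20 > 11, search left half
lo=0, hi=6, mid=3, arr[mid]=11 -> Found target at index 3!

Binary search finds 11 at index 3 after 2 comparisons. The search repeatedly halves the search space by comparing with the middle element.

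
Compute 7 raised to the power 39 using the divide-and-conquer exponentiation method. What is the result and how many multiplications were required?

Computing 7^39 by squaring (build up from 7^1; each line after the first costs one multiplication):

7^1 = 7
7^2 = (7^1)^2 = 7^2 = 49
7^4 = (7^2)^2 = 49^2 = 2401
7^8 = (7^4)^2 = 2401^2 = 5764801
7^9 = 7 * 7^8 = 7 * 5764801 = 40353607
7^18 = (7^9)^2 = 40353607^2 = 1628413597910449
7^19 = 7 * 7^18 = 7 * 1628413597910449 = 11398895185373143
7^38 = (7^19)^2 = 11398895185373143^2 = 129934811447123020117172145698449
7^39 = 7 * 7^38 = 7 * 129934811447123020117172145698449 = 909543680129861140820205019889143

Result: 909543680129861140820205019889143
Multiplications needed: 8 (8 lines after 7^1)

7^39 = 909543680129861140820205019889143. Using exponentiation by squaring, this requires 8 multiplications. The key idea: if the exponent is even, square the half-power; if odd, multiply by the base once.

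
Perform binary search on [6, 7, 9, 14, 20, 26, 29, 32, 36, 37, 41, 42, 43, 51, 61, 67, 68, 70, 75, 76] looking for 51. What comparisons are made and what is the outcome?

Binary search for 51 in [6, 7, 9, 14, 20, 26, 29, 32, 36, 37, 41, 42, 43, 51, 61, 67, 68, 70, 75, 76]:

lo=0, hi=19, mid=9, arr[mid]=37 -> 37 < 51, search right half
lo=10, hi=19, mid=14, arr[mid]=61 -> 61 > 51, search left half
lo=10, hi=13, mid=11, arr[mid]=42 -> 42 < 51, search right half
lo=12, hi=13, mid=12, arr[mid]=43 -> 43 < 51, search right half
lo=13, hi=13, mid=13, arr[mid]=51 -> Found target at index 13!

Binary search finds 51 at index 13 after 5 comparisons. The search repeatedly halves the search space by comparing with the middle element.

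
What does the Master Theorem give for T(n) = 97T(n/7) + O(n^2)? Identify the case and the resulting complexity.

Master Theorem for T(n) = 97T(n/7) + O(n^2):

a = 97, b = 7, c = 2
log_b(a) = log_7(97) = 2.3509

Case 1: c = 2 < log_7(97) = 2.3509
T(n) = O(n^(log_7 97))

For T(n) = 97T(n/7) + O(n^2): log_7(97) = 2.3509. This is Case 1 of the Master Theorem (c < log_b(a), work dominated by leaves), giving O(n^(log_7 97)).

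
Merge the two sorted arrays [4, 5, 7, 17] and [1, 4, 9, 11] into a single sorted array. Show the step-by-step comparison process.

Merging process:

Compare 4 vs 1: take 1 from right. Merged: [1]
Compare 4 vs 4: take 4 from left. Merged: [1, 4]
Compare 5 vs 4: take 4 from right. Merged: [1, 4, 4]
Compare 5 vs 9: take 5 from left. Merged: [1, 4, 4, 5]
Compare 7 vs 9: take 7 from left. Merged: [1, 4, 4, 5, 7]
Compare 17 vs 9: take 9 from right. Merged: [1, 4, 4, 5, 7, 9]
Compare 17 vs 11: take 11 from right. Merged: [1, 4, 4, 5, 7, 9, 11]
Append remaining from left: [17]. Merged: [1, 4, 4, 5, 7, 9, 11, 17]

Final merged array: [1, 4, 4, 5, 7, 9, 11, 17]
Total comparisons: 7

The merged array is [1, 4, 4, 5, 7, 9, 11, 17], requiring 7 comparisons. The merge step runs in O(n) time where n is the total number of elements.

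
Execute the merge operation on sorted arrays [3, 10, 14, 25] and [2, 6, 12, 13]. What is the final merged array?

Merging process:

Compare 3 vs 2: take 2 from right. Merged: [2]
Compare 3 vs 6: take 3 from left. Merged: [2, 3]
Compare 10 vs 6: take 6 from right. Merged: [2, 3, 6]
Compare 10 vs 12: take 10 from left. Merged: [2, 3, 6, 10]
Compare 14 vs 12: take 12 from right. Merged: [2, 3, 6, 10, 12]
Compare 14 vs 13: take 13 from right. Merged: [2, 3, 6, 10, 12, 13]
Append remaining from left: [14, 25]. Merged: [2, 3, 6, 10, 12, 13, 14, 25]

Final merged array: [2, 3, 6, 10, 12, 13, 14, 25]
Total comparisons: 6

The merged array is [2, 3, 6, 10, 12, 13, 14, 25], requiring 6 comparisons. The merge step runs in O(n) time where n is the total number of elements.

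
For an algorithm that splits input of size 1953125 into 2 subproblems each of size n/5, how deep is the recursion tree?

For divide and conquer with division factor 5:

Problem sizes at each level:
Level 0: 1953125
Level 1: 390625
Level 2: 78125
Level 3: 15625
Level 4: 3125
Level 5: 625
Level 6: 125
Level 7: 25
Level 8: 5
Level 9: 1

The root is level 0 and the size-1 base case is level 9 (the tree spans levels 0 through 9, i.e. 10 levels counting the root), so the depth is the number of divisions: log_5(1953125) = 9

The recursion tree depth is log_5(1953125) = 9. At each level, the problem size is divided by 5, so it takes 9 divisions to reduce to a base case of size 1. The algorithm makes 2 recursive calls at each level.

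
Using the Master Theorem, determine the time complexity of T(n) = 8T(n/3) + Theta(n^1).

Master Theorem for T(n) = 8T(n/3) + O(n^1):

a = 8, b = 3, c = 1
log_b(a) = log_3(8) = 1.8928

Case 1: c = 1 < log_3(8) = 1.8928
T(n) = O(n^(log_3 8))

For T(n) = 8T(n/3) + O(n^1): log_3(8) = 1.8928. This is Case 1 of the Master Theorem (c < log_b(a), work dominated by leaves), giving O(n^(log_3 8)).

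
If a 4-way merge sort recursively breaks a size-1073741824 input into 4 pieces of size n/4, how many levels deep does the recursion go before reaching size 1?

For divide and conquer with division factor 4:

Problem sizes at each level:
Level 0: 1073741824
Level 1: 268435456
Level 2: 67108864
Level 3: 16777216
Level 4: 4194304
Level 5: 1048576
Level 6: 262144
Level 7: 65536
Level 8: 16384
Level 9: 4096
Level 10: 1024
Level 11: 256
Level 12: 64
Level 13: 16
Level 14: 4
Level 15: 1

The root is level 0 and the size-1 base case is level 15 (the tree spans levels 0 through 15, i.e. 16 levels counting the root), so the depth is the number of divisions: log_4(1073741824) = 15

The recursion tree depth is log_4(1073741824) = 15. At each level, the problem size is divided by 4, so it takes 15 divisions to reduce to a base case of size 1. The algorithm makes 4 recursive calls at each level.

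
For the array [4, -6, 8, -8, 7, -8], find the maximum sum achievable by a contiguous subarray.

Using Kadane's algorithm on [4, -6, 8, -8, 7, -8]:

Scanning through the array:
Position 1 (value -6): max_ending_here = -2, max_so_far = 4
Position 2 (value 8): max_ending_here = 8, max_so_far = 8
Position 3 (value -8): max_ending_here = 0, max_so_far = 8
Position 4 (value 7): max_ending_here = 7, max_so_far = 8
Position 5 (value -8): max_ending_here = -1, max_so_far = 8

Maximum subarray: [8]
Maximum sum: 8

The maximum subarray is [8] with sum 8. This subarray runs from index 2 to index 2.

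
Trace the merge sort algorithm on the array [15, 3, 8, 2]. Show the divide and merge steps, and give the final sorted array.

Merge sort trace:

Split: [15, 3, 8, 2] -> [15, 3] and [8, 2]
  Split: [15, 3] -> [15] and [3]
  Merge: [15] + [3] -> [3, 15]
  Split: [8, 2] -> [8] and [2]
  Merge: [8] + [2] -> [2, 8]
Merge: [3, 15] + [2, 8] -> [2, 3, 8, 15]

Final sorted array: [2, 3, 8, 15]

The merge sort proceeds by recursively splitting the array and merging sorted halves.
After all merges, the sorted array is [2, 3, 8, 15].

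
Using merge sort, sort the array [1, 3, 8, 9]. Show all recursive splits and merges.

Merge sort trace:

Split: [1, 3, 8, 9] -> [1, 3] and [8, 9]
  Split: [1, 3] -> [1] and [3]
  Merge: [1] + [3] -> [1, 3]
  Split: [8, 9] -> [8] and [9]
  Merge: [8] + [9] -> [8, 9]
Merge: [1, 3] + [8, 9] -> [1, 3, 8, 9]

Final sorted array: [1, 3, 8, 9]

The merge sort proceeds by recursively splitting the array and merging sorted halves.
After all merges, the sorted array is [1, 3, 8, 9].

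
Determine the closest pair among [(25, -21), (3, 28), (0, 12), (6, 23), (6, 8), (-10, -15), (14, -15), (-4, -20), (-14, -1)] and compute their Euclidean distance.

Computing all pairwise distances among 9 points:

d((25, -21), (3, 28)) = 53.7122
d((25, -21), (0, 12)) = 41.4005
d((25, -21), (6, 23)) = 47.927
d((25, -21), (6, 8)) = 34.6699
d((25, -21), (-10, -15)) = 35.5106
d((25, -21), (14, -15)) = 12.53
d((25, -21), (-4, -20)) = 29.0172
d((25, -21), (-14, -1)) = 43.8292
d((3, 28), (0, 12)) = 16.2788
d((3, 28), (6, 23)) = 5.831 <-- minimum
d((3, 28), (6, 8)) = 20.2237
d((3, 28), (-10, -15)) = 44.9222
d((3, 28), (14, -15)) = 44.3847
d((3, 28), (-4, -20)) = 48.5077
d((3, 28), (-14, -1)) = 33.6155
d((0, 12), (6, 23)) = 12.53
d((0, 12), (6, 8)) = 7.2111
d((0, 12), (-10, -15)) = 28.7924
d((0, 12), (14, -15)) = 30.4138
d((0, 12), (-4, -20)) = 32.249
d((0, 12), (-14, -1)) = 19.105
d((6, 23), (6, 8)) = 15.0
d((6, 23), (-10, -15)) = 41.2311
d((6, 23), (14, -15)) = 38.833
d((6, 23), (-4, -20)) = 44.1475
d((6, 23), (-14, -1)) = 31.241
d((6, 8), (-10, -15)) = 28.0179
d((6, 8), (14, -15)) = 24.3516
d((6, 8), (-4, -20)) = 29.7321
d((6, 8), (-14, -1)) = 21.9317
d((-10, -15), (14, -15)) = 24.0
d((-10, -15), (-4, -20)) = 7.8102
d((-10, -15), (-14, -1)) = 14.5602
d((14, -15), (-4, -20)) = 18.6815
d((14, -15), (-14, -1)) = 31.305
d((-4, -20), (-14, -1)) = 21.4709

Closest pair: (3, 28) and (6, 23) with distance 5.831

The closest pair is (3, 28) and (6, 23) with Euclidean distance 5.831. For 9 points, brute-force pairwise comparison is shown above. For large n, the divide-and-conquer algorithm (sort by x, recurse on halves, check the dividing strip) achieves O(n log n).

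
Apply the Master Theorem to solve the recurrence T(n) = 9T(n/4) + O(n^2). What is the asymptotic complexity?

Master Theorem for T(n) = 9T(n/4) + O(n^2):

a = 9, b = 4, c = 2
log_b(a) = log_4(9) = 1.5850

Case 3: c = 2 > log_4(9) = 1.5850
T(n) = O(n^2) = O(n^2)

For T(n) = 9T(n/4) + O(n^2): log_4(9) = 1.5850. This is Case 3 of the Master Theorem (c > log_b(a), work dominated by root), giving O(n^2).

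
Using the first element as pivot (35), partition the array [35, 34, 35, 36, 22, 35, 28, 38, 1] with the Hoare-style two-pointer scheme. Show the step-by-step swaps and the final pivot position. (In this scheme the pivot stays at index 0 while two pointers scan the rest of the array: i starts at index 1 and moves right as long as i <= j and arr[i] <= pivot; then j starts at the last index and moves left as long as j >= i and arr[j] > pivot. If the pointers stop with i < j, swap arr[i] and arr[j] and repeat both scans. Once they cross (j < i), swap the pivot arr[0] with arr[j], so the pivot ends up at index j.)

Hoare-style two-pointer partition with pivot = 35:

Initial array: [35, 34, 35, 36, 22, 35, 28, 38, 1]

Pointers start at i = 1, j = 8.
i stops at index 3 (arr[3]=36 > 35), j stops at index 8 (arr[8]=1 <= 35): swap arr[3] and arr[8], array becomes [35, 34, 35, 1, 22, 35, 28, 38, 36]
i ends at 7, j ends at 6: the pointers have crossed (j < i), so scanning stops.

Swap pivot arr[0] with arr[6] to place pivot at position 6: [28, 34, 35, 1, 22, 35, 35, 38, 36]
Pivot position: 6

After partitioning with pivot 35, the array becomes [28, 34, 35, 1, 22, 35, 35, 38, 36]. The pivot is placed at index 6. All elements to the left of the pivot are <= 35, and all elements to the right are > 35.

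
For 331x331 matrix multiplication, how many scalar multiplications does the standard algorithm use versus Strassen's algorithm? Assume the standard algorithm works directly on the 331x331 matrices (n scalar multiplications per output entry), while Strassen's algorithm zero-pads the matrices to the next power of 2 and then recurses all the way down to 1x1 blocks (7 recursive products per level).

Matrix multiplication for 331x331 matrices:

Strassen's algorithm requires power-of-2 dimensions. Pad 331x331 to 512x512 (next power of 2).

Standard algorithm: 331^3 = 36264691 multiplications
Strassen's algorithm: 7^(log2(512)) = 7^9 = 40353607 multiplications
Difference: 36264691 - 40353607 = -4088916 (Strassen uses MORE here due to padding overhead — for small or just-over-power-of-2 n, padding can outweigh the per-level savings)

Standard: 36264691 multiplications (331^3). Strassen: 40353607 multiplications (7^9, after padding to 512x512). Strassen reduces 8 recursive multiplications to 7 at each level.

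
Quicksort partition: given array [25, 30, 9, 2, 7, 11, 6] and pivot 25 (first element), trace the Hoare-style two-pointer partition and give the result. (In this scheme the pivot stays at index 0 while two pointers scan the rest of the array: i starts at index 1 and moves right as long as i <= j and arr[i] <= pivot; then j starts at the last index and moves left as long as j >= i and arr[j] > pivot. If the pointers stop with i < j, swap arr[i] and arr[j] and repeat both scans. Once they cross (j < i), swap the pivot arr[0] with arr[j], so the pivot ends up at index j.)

Hoare-style two-pointer partition with pivot = 25:

Initial array: [25, 30, 9, 2, 7, 11, 6]

Pointers start at i = 1, j = 6.
i stops at index 1 (arr[1]=30 > 25), j stops at index 6 (arr[6]=6 <= 25): swap arr[1] and arr[6], array becomes [25, 6, 9, 2, 7, 11, 30]
i ends at 6, j ends at 5: the pointers have crossed (j < i), so scanning stops.

Swap pivot arr[0] with arr[5] to place pivot at position 5: [11, 6, 9, 2, 7, 25, 30]
Pivot position: 5

After partitioning with pivot 25, the array becomes [11, 6, 9, 2, 7, 25, 30]. The pivot is placed at index 5. All elements to the left of the pivot are <= 25, and all elements to the right are > 25.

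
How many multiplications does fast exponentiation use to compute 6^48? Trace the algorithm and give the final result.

Computing 6^48 by squaring (build up from 6^1; each line after the first costs one multiplication):

6^1 = 6
6^2 = (6^1)^2 = 6^2 = 36
6^3 = 6 * 6^2 = 6 * 36 = 216
6^6 = (6^3)^2 = 216^2 = 46656
6^12 = (6^6)^2 = 46656^2 = 2176782336
6^24 = (6^12)^2 = 2176782336^2 = 4738381338321616896
6^48 = (6^24)^2 = 4738381338321616896^2 = 22452257707354557240087211123792674816

Result: 22452257707354557240087211123792674816
Multiplications needed: 6 (6 lines after 6^1)

6^48 = 22452257707354557240087211123792674816. Using exponentiation by squaring, this requires 6 multiplications. The key idea: if the exponent is even, square the half-power; if odd, multiply by the base once.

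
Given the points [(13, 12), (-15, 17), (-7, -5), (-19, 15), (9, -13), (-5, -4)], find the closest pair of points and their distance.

Computing all pairwise distances among 6 points:

d((13, 12), (-15, 17)) = 28.4429
d((13, 12), (-7, -5)) = 26.2488
d((13, 12), (-19, 15)) = 32.1403
d((13, 12), (9, -13)) = 25.318
d((13, 12), (-5, -4)) = 24.0832
d((-15, 17), (-7, -5)) = 23.4094
d((-15, 17), (-19, 15)) = 4.4721
d((-15, 17), (9, -13)) = 38.4187
d((-15, 17), (-5, -4)) = 23.2594
d((-7, -5), (-19, 15)) = 23.3238
d((-7, -5), (9, -13)) = 17.8885
d((-7, -5), (-5, -4)) = 2.2361 <-- minimum
d((-19, 15), (9, -13)) = 39.598
d((-19, 15), (-5, -4)) = 23.6008
d((9, -13), (-5, -4)) = 16.6433

Closest pair: (-7, -5) and (-5, -4) with distance 2.2361

The closest pair is (-7, -5) and (-5, -4) with Euclidean distance 2.2361. For 6 points, brute-force pairwise comparison is shown above. For large n, the divide-and-conquer algorithm (sort by x, recurse on halves, check the dividing strip) achieves O(n log n).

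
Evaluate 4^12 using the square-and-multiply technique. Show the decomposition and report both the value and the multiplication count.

Computing 4^12 by squaring (build up from 4^1; each line after the first costs one multiplication):

4^1 = 4
4^2 = (4^1)^2 = 4^2 = 16
4^3 = 4 * 4^2 = 4 * 16 = 64
4^6 = (4^3)^2 = 64^2 = 4096
4^12 = (4^6)^2 = 4096^2 = 16777216

Result: 16777216
Multiplications needed: 4 (4 lines after 4^1)

4^12 = 16777216. Using exponentiation by squaring, this requires 4 multiplications. The key idea: if the exponent is even, square the half-power; if odd, multiply by the base once.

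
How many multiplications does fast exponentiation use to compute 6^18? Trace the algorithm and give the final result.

Computing 6^18 by squaring (build up from 6^1; each line after the first costs one multiplication):

6^1 = 6
6^2 = (6^1)^2 = 6^2 = 36
6^4 = (6^2)^2 = 36^2 = 1296
6^8 = (6^4)^2 = 1296^2 = 1679616
6^9 = 6 * 6^8 = 6 * 1679616 = 10077696
6^18 = (6^9)^2 = 10077696^2 = 101559956668416

Result: 101559956668416
Multiplications needed: 5 (5 lines after 6^1)

6^18 = 101559956668416. Using exponentiation by squaring, this requires 5 multiplications. The key idea: if the exponent is even, square the half-power; if odd, multiply by the base once.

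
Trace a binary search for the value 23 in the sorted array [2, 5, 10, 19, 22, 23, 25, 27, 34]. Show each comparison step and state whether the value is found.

Binary search for 23 in [2, 5, 10, 19, 22, 23, 25, 27, 34]:

lo=0, hi=8, mid=4, arr[mid]=22 -> 22 < 23, search right half
lo=5, hi=8, mid=6, arr[mid]=25 -> 25 > 23, search left half
lo=5, hi=5, mid=5, arr[mid]=23 -> Found target at index 5!

Binary search finds 23 at index 5 after 3 comparisons. The search repeatedly halves the search space by comparing with the middle element.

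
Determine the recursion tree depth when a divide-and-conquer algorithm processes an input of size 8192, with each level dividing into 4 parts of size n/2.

For divide and conquer with division factor 2:

Problem sizes at each level:
Level 0: 8192
Level 1: 4096
Level 2: 2048
Level 3: 1024
Level 4: 512
Level 5: 256
Level 6: 128
Level 7: 64
Level 8: 32
Level 9: 16
Level 10: 8
Level 11: 4
Level 12: 2
Level 13: 1

The root is level 0 and the size-1 base case is level 13 (the tree spans levels 0 through 13, i.e. 14 levels counting the root), so the depth is the number of divisions: log_2(8192) = 13

The recursion tree depth is log_2(8192) = 13. At each level, the problem size is divided by 2, so it takes 13 divisions to reduce to a base case of size 1. The algorithm makes 4 recursive calls at each level.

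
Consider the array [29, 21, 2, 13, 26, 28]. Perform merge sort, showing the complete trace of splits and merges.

Merge sort trace:

Split: [29, 21, 2, 13, 26, 28] -> [29, 21, 2] and [13, 26, 28]
  Split: [29, 21, 2] -> [29] and [21, 2]
    Split: [21, 2] -> [21] and [2]
    Merge: [21] + [2] -> [2, 21]
  Merge: [29] + [2, 21] -> [2, 21, 29]
  Split: [13, 26, 28] -> [13] and [26, 28]
    Split: [26, 28] -> [26] and [28]
    Merge: [26] + [28] -> [26, 28]
  Merge: [13] + [26, 28] -> [13, 26, 28]
Merge: [2, 21, 29] + [13, 26, 28] -> [2, 13, 21, 26, 28, 29]

Final sorted array: [2, 13, 21, 26, 28, 29]

The merge sort proceeds by recursively splitting the array and merging sorted halves.
After all merges, the sorted array is [2, 13, 21, 26, 28, 29].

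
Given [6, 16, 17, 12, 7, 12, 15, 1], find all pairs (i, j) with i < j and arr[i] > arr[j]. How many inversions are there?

Finding inversions in [6, 16, 17, 12, 7, 12, 15, 1]:

(0, 7): arr[0]=6 > arr[7]=1
(1, 3): arr[1]=16 > arr[3]=12
(1, 4): arr[1]=16 > arr[4]=7
(1, 5): arr[1]=16 > arr[5]=12
(1, 6): arr[1]=16 > arr[6]=15
(1, 7): arr[1]=16 > arr[7]=1
(2, 3): arr[2]=17 > arr[3]=12
(2, 4): arr[2]=17 > arr[4]=7
(2, 5): arr[2]=17 > arr[5]=12
(2, 6): arr[2]=17 > arr[6]=15
(2, 7): arr[2]=17 > arr[7]=1
(3, 4): arr[3]=12 > arr[4]=7
(3, 7): arr[3]=12 > arr[7]=1
(4, 7): arr[4]=7 > arr[7]=1
(5, 7): arr[5]=12 > arr[7]=1
(6, 7): arr[6]=15 > arr[7]=1

Total inversions: 16

The array has 16 inversion(s): (0,7), (1,3), (1,4), (1,5), (1,6), (1,7), (2,3), (2,4), (2,5), (2,6), (2,7), (3,4), (3,7), (4,7), (5,7), (6,7). Each pair (i,j) satisfies i < j and arr[i] > arr[j].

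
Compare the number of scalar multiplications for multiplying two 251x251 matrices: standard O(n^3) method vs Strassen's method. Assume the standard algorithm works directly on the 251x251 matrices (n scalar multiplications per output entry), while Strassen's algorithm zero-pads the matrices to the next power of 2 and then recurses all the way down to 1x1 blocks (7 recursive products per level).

Matrix multiplication for 251x251 matrices:

Strassen's algorithm requires power-of-2 dimensions. Pad 251x251 to 256x256 (next power of 2).

Standard algorithm: 251^3 = 15813251 multiplications
Strassen's algorithm: 7^(log2(256)) = 7^8 = 5764801 multiplications
Savings: 15813251 - 5764801 = 10048450 multiplications

Standard: 15813251 multiplications (251^3). Strassen: 5764801 multiplications (7^8, after padding to 256x256). Strassen reduces 8 recursive multiplications to 7 at each level.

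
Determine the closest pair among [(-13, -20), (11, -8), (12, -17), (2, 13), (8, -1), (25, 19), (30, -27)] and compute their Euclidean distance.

Computing all pairwise distances among 7 points:

d((-13, -20), (11, -8)) = 26.8328
d((-13, -20), (12, -17)) = 25.1794
d((-13, -20), (2, 13)) = 36.2491
d((-13, -20), (8, -1)) = 28.3196
d((-13, -20), (25, 19)) = 54.4518
d((-13, -20), (30, -27)) = 43.566
d((11, -8), (12, -17)) = 9.0554
d((11, -8), (2, 13)) = 22.8473
d((11, -8), (8, -1)) = 7.6158 <-- minimum
d((11, -8), (25, 19)) = 30.4138
d((11, -8), (30, -27)) = 26.8701
d((12, -17), (2, 13)) = 31.6228
d((12, -17), (8, -1)) = 16.4924
d((12, -17), (25, 19)) = 38.2753
d((12, -17), (30, -27)) = 20.5913
d((2, 13), (8, -1)) = 15.2315
d((2, 13), (25, 19)) = 23.7697
d((2, 13), (30, -27)) = 48.8262
d((8, -1), (25, 19)) = 26.2488
d((8, -1), (30, -27)) = 34.0588
d((25, 19), (30, -27)) = 46.2709

Closest pair: (11, -8) and (8, -1) with distance 7.6158

The closest pair is (11, -8) and (8, -1) with Euclidean distance 7.6158. For 7 points, brute-force pairwise comparison is shown above. For large n, the divide-and-conquer algorithm (sort by x, recurse on halves, check the dividing strip) achieves O(n log n).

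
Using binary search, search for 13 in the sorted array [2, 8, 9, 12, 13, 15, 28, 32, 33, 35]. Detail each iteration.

Binary search for 13 in [2, 8, 9, 12, 13, 15, 28, 32, 33, 35]:

lo=0, hi=9, mid=4, arr[mid]=13 -> Found target at index 4!

Binary search finds 13 at index 4 after 1 comparisons. The search repeatedly halves the search space by comparing with the middle element.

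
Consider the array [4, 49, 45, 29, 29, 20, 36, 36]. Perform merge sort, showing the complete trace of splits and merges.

Merge sort trace:

Split: [4, 49, 45, 29, 29, 20, 36, 36] -> [4, 49, 45, 29] and [29, 20, 36, 36]
  Split: [4, 49, 45, 29] -> [4, 49] and [45, 29]
    Split: [4, 49] -> [4] and [49]
    Merge: [4] + [49] -> [4, 49]
    Split: [45, 29] -> [45] and [29]
    Merge: [45] + [29] -> [29, 45]
  Merge: [4, 49] + [29, 45] -> [4, 29, 45, 49]
  Split: [29, 20, 36, 36] -> [29, 20] and [36, 36]
    Split: [29, 20] -> [29] and [20]
    Merge: [29] + [20] -> [20, 29]
    Split: [36, 36] -> [36] and [36]
    Merge: [36] + [36] -> [36, 36]
  Merge: [20, 29] + [36, 36] -> [20, 29, 36, 36]
Merge: [4, 29, 45, 49] + [20, 29, 36, 36] -> [4, 20, 29, 29, 36, 36, 45, 49]

Final sorted array: [4, 20, 29, 29, 36, 36, 45, 49]

The merge sort proceeds by recursively splitting the array and merging sorted halves.
After all merges, the sorted array is [4, 20, 29, 29, 36, 36, 45, 49].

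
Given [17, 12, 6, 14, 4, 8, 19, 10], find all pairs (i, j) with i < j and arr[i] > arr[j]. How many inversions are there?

Finding inversions in [17, 12, 6, 14, 4, 8, 19, 10]:

(0, 1): arr[0]=17 > arr[1]=12
(0, 2): arr[0]=17 > arr[2]=6
(0, 3): arr[0]=17 > arr[3]=14
(0, 4): arr[0]=17 > arr[4]=4
(0, 5): arr[0]=17 > arr[5]=8
(0, 7): arr[0]=17 > arr[7]=10
(1, 2): arr[1]=12 > arr[2]=6
(1, 4): arr[1]=12 > arr[4]=4
(1, 5): arr[1]=12 > arr[5]=8
(1, 7): arr[1]=12 > arr[7]=10
(2, 4): arr[2]=6 > arr[4]=4
(3, 4): arr[3]=14 > arr[4]=4
(3, 5): arr[3]=14 > arr[5]=8
(3, 7): arr[3]=14 > arr[7]=10
(6, 7): arr[6]=19 > arr[7]=10

Total inversions: 15

The array has 15 inversion(s): (0,1), (0,2), (0,3), (0,4), (0,5), (0,7), (1,2), (1,4), (1,5), (1,7), (2,4), (3,4), (3,5), (3,7), (6,7). Each pair (i,j) satisfies i < j and arr[i] > arr[j].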